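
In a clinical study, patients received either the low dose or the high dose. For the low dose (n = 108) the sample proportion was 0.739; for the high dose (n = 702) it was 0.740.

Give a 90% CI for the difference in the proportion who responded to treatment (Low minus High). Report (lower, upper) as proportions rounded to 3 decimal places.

(-0.076, 0.074)

Each SE is √(p̂(1−p̂)/n): √(0.7390·0.2610/108) = 0.04226 and √(0.7400·0.2600/702) = 0.01656.
SE(p̂₁ − p̂₂) = √(SE₁² + SE₂²) = √(0.0017859076 + 0.0002742336) = 0.04539, since the two samples are independent.
At 90% confidence z* = 1.645; margin = 1.645 × 0.04539 = 0.07467.
The difference is 0.7390 − 0.7400 = -0.0010, so the interval is -0.0010 ± 0.07467 = (-0.076, 0.074).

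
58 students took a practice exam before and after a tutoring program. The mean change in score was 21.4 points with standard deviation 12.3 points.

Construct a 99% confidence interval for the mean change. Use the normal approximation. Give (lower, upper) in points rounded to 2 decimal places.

(17.24, 25.56)

Paired design: SE = s_d/√n = 12.3/√58 = 1.6151.
z* = 2.576; margin of error = 2.576 × 1.6151 = 4.1605.
21.4 ± 4.1605 → (17.24, 25.56).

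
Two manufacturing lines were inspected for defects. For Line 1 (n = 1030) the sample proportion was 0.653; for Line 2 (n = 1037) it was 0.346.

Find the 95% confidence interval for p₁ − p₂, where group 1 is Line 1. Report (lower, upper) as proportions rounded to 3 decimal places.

(0.266, 0.348)

Each SE is √(p̂(1−p̂)/n): √(0.6530·0.3470/1030) = 0.01483 and √(0.3460·0.6540/1037) = 0.01477.
SE(p̂₁ − p̂₂) = √(SE₁² + SE₂²) = √(0.0002199289 + 0.0002181529) = 0.02093, since the two samples are independent.
At 95% confidence z* = 1.960; margin = 1.960 × 0.02093 = 0.04102.
The difference is 0.6530 − 0.3460 = 0.3070, so the interval is 0.3070 ± 0.04102 = (0.266, 0.348).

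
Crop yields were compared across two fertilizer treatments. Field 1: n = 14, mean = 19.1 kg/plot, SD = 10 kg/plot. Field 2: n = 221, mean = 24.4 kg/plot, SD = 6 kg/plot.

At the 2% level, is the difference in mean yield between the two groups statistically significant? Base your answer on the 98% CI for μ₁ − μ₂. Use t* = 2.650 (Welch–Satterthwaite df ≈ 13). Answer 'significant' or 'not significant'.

Per-group SEs: s₁/√n₁ = 10/√14 = 2.6726, s₂/√n₂ = 6/√221 = 0.4036.
Unpooled SE of the difference: √(7.14279076 + 0.16289296) = 2.7029.
Margin of error = t* · SE = 2.650 × 2.7029 = 7.1627.
x̄₁ − x̄₂ = 19.1 − 24.4 = -5.3000.
CI: -5.3000 ± 7.1627 = (-12.4627, 1.8627).
The interval (-12.4627, 1.8627) contains 0, so the difference is not significant.

not significant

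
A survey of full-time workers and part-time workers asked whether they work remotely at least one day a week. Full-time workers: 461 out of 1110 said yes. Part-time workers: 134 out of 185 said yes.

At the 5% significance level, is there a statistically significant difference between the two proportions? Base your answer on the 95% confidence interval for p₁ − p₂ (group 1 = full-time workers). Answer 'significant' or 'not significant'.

significant

p̂₁ = 461/1110 = 0.4153 and p̂₂ = 134/185 = 0.7243.
SE₁ = √(p̂₁(1−p̂₁)/n₁) = √(0.4153·0.5847/1110) = 0.01479; SE₂ = √(0.7243·0.2757/185) = 0.03285.
Independent samples: SE of the difference = √(SE₁² + SE₂²) = √(0.0002187441 + 0.0010791225) = 0.03603.
z* for 95% confidence is 1.960, so the margin of error is 1.960 × 0.03603 = 0.07062.
Point estimate p̂₁ − p̂₂ = 0.4153 − 0.7243 = -0.3090.
-0.3090 ± 0.07062 → (-0.37962, -0.23838).
The interval (-0.37962, -0.23838) does not contain 0, so the difference is significant.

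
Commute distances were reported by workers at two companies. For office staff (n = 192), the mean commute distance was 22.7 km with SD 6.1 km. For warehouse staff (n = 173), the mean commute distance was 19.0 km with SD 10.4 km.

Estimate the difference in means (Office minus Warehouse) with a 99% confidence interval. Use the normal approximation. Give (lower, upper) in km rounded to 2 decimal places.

SE₁ = s₁/√n₁ = 6.1/√192 = 0.4402; SE₂ = 10.4/√173 = 0.7907.
Independent samples, unequal variances: SE_diff = √(SE₁² + SE₂²) = √(0.19377604 + 0.62520649) = 0.9050.
z* = 2.576, so margin of error = 2.576 × 0.9050 = 2.3313.
Difference in means = 22.7 − 19.0 = 3.7000.
3.7000 ± 2.3313 → (1.37, 6.03).

(1.37, 6.03)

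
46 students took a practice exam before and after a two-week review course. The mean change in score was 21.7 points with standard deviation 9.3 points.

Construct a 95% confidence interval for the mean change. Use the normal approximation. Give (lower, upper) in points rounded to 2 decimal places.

Paired design: SE = s_d/√n = 9.3/√46 = 1.3712.
z* = 1.960; margin of error = 1.960 × 1.3712 = 2.6876.
21.7 ± 2.6876 → (19.01, 24.39).

(19.01, 24.39)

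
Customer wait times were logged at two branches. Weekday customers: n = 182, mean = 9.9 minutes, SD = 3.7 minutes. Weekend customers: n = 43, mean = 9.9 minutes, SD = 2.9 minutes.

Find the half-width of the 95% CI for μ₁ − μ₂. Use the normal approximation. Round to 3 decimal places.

SE₁ = s₁/√n₁ = 3.7/√182 = 0.2743; SE₂ = 2.9/√43 = 0.4422.
Independent samples, unequal variances: SE_diff = √(SE₁² + SE₂²) = √(0.07524049 + 0.19554084) = 0.5204.
z* = 1.960, so margin of error = 1.960 × 0.5204 = 1.0200.

1.020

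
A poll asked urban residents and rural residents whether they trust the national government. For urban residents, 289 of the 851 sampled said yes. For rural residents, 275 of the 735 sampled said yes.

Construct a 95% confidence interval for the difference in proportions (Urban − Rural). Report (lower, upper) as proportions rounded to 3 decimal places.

(-0.082, 0.013)

Sample proportions: 289/851 = 0.3396, 275/735 = 0.3741.
Each SE is √(p̂(1−p̂)/n): √(0.3396·0.6604/851) = 0.01623 and √(0.3741·0.6259/735) = 0.01785.
SE(p̂₁ − p̂₂) = √(SE₁² + SE₂²) = √(0.0002634129 + 0.0003186225) = 0.02413, since the two samples are independent.
At 95% confidence z* = 1.960; margin = 1.960 × 0.02413 = 0.04729.
The difference is 0.3396 − 0.3741 = -0.0345, so the interval is -0.0345 ± 0.04729 = (-0.082, 0.013).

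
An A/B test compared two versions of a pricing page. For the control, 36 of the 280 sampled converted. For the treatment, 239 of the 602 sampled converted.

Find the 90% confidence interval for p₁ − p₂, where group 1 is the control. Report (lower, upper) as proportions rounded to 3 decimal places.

p̂₁ = 36/280 = 0.1286 and p̂₂ = 239/602 = 0.3970.
SE₁ = √(p̂₁(1−p̂₁)/n₁) = √(0.1286·0.8714/280) = 0.02001; SE₂ = √(0.3970·0.6030/602) = 0.01994.
Independent samples: SE of the difference = √(SE₁² + SE₂²) = √(0.0004004001 + 0.0003976036) = 0.02825.
z* for 90% confidence is 1.645, so the margin of error is 1.645 × 0.02825 = 0.04647.
Point estimate p̂₁ − p̂₂ = 0.1286 − 0.3970 = -0.2684.
-0.2684 ± 0.04647 → (-0.315, -0.222).

(-0.315, -0.222)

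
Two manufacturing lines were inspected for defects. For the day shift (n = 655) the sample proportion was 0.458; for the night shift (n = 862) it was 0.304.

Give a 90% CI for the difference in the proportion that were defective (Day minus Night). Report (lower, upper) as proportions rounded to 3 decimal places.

(0.113, 0.195)

Each SE is √(p̂(1−p̂)/n): √(0.4580·0.5420/655) = 0.01947 and √(0.3040·0.6960/862) = 0.01567.
SE(p̂₁ − p̂₂) = √(SE₁² + SE₂²) = √(0.0003790809 + 0.0002455489) = 0.02499, since the two samples are independent.
At 90% confidence z* = 1.645; margin = 1.645 × 0.02499 = 0.04111.
The difference is 0.4580 − 0.3040 = 0.1540, so the interval is 0.1540 ± 0.04111 = (0.113, 0.195).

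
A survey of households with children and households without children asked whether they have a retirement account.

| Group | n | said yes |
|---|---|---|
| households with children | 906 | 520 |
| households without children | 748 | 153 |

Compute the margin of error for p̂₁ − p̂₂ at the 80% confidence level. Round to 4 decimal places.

Sample proportions: 520/906 = 0.5740, 153/748 = 0.2045.
Each SE is √(p̂(1−p̂)/n): √(0.5740·0.4260/906) = 0.01643 and √(0.2045·0.7955/748) = 0.01475.
SE(p̂₁ − p̂₂) = √(SE₁² + SE₂²) = √(0.0002699449 + 0.0002175625) = 0.02208, since the two samples are independent.
At 80% confidence z* = 1.282; margin = 1.282 × 0.02208 = 0.02831.

0.0283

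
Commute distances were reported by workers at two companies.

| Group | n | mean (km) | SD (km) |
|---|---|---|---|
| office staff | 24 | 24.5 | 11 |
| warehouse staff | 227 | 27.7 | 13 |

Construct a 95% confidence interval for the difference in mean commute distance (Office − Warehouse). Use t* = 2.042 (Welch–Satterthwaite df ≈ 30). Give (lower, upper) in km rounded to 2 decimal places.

Standard errors of each mean: 11/√24 = 2.2454 and 13/√227 = 0.8628.
SE(x̄₁ − x̄₂) = √(2.2454² + 0.8628²) = 2.4055 for independent samples with unequal variances.
With t* = 2.042, the margin is 2.042 × 2.4055 = 4.9120.
x̄₁ − x̄₂ = 24.5 − 27.7 = -3.2000; the interval is -3.2000 ± 4.9120 = (-8.11, 1.71).

(-8.11, 1.71)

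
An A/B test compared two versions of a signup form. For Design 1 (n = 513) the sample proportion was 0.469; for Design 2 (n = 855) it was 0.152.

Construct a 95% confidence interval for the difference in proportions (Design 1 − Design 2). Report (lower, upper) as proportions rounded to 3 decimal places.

The two standard errors are √(0.4690×0.5310/513) = 0.02203 and √(0.1520×0.8480/855) = 0.01228.
Because the samples are independent, SE_diff = √(0.02203² + 0.01228²) = 0.02522.
Using z* = 1.960 for 95%, ME = 1.960 × 0.02522 = 0.04943.
p̂₁ − p̂₂ = 0.3170; interval 0.3170 ± 0.04943 gives (0.268, 0.366).

(0.268, 0.366)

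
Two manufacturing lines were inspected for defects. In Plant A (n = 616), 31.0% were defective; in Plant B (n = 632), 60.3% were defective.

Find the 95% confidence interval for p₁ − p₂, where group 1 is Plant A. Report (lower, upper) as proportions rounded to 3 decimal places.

The two standard errors are √(0.3100×0.6900/616) = 0.01863 and √(0.6030×0.3970/632) = 0.01946.
Because the samples are independent, SE_diff = √(0.01863² + 0.01946²) = 0.02694.
Using z* = 1.960 for 95%, ME = 1.960 × 0.02694 = 0.05280.
p̂₁ − p̂₂ = -0.2930; interval -0.2930 ± 0.05280 gives (-0.346, -0.240).

(-0.346, -0.240)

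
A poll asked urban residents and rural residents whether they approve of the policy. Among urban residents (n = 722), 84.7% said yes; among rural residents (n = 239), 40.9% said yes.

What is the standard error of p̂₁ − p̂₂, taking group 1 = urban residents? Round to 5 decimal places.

Each SE is √(p̂(1−p̂)/n): √(0.8470·0.1530/722) = 0.01340 and √(0.4090·0.5910/239) = 0.03180.
SE(p̂₁ − p̂₂) = √(SE₁² + SE₂²) = √(0.00017956 + 0.00101124) = 0.03451, since the two samples are independent.

0.03451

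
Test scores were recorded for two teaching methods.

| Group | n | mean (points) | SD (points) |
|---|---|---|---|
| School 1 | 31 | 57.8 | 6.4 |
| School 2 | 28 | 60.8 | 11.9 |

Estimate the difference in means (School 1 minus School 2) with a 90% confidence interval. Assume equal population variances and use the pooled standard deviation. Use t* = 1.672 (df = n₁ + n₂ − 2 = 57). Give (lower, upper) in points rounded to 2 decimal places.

(-7.10, 1.10)

s_p = √[((n₁−1)s₁² + (n₂−1)s₂²)/(n₁+n₂−2)] = √[(30·6.4² + 27·11.9²)/57] = 9.4147.
SE = 9.4147·√(1/31 + 1/28) = 2.4546.
With t* = 1.672, margin = 1.672 × 2.4546 = 4.1041.
x̄₁ − x̄₂ = 57.8 − 60.8 = -3.0000; interval -3.0000 ± 4.1041 = (-7.10, 1.10).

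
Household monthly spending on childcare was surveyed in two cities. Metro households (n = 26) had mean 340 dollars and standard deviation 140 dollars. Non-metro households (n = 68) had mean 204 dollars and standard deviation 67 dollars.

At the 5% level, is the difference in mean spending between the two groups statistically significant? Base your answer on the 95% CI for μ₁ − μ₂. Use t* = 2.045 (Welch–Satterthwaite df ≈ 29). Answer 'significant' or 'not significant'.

significant

SE₁ = s₁/√n₁ = 140/√26 = 27.4563; SE₂ = 67/√68 = 8.1249.
Independent samples, unequal variances: SE_diff = √(SE₁² + SE₂²) = √(753.84840969 + 66.01400001) = 28.6332.
t* = 2.045, so margin of error = 2.045 × 28.6332 = 58.5549.
Difference in means = 340 − 204 = 136.0000.
136.0000 ± 58.5549 → (77.4451, 194.5549).
The interval (77.4451, 194.5549) does not contain 0, so the difference is significant.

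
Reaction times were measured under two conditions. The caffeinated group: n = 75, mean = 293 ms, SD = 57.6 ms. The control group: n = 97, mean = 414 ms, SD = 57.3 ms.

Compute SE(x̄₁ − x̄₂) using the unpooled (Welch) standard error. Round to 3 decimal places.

Per-group SEs: s₁/√n₁ = 57.6/√75 = 6.6511, s₂/√n₂ = 57.3/√97 = 5.8179.
Unpooled SE of the difference: √(44.23713121 + 33.84796041) = 8.8366.

8.837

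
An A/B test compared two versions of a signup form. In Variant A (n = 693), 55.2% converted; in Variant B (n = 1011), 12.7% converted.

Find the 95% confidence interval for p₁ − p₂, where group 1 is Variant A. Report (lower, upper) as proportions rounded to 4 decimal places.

(0.3827, 0.4673)

Each SE is √(p̂(1−p̂)/n): √(0.5520·0.4480/693) = 0.01889 and √(0.1270·0.8730/1011) = 0.01047.
SE(p̂₁ − p̂₂) = √(SE₁² + SE₂²) = √(0.0003568321 + 0.0001096209) = 0.02160, since the two samples are independent.
At 95% confidence z* = 1.960; margin = 1.960 × 0.02160 = 0.04234.
The difference is 0.5520 − 0.1270 = 0.4250, so the interval is 0.4250 ± 0.04234 = (0.3827, 0.4673).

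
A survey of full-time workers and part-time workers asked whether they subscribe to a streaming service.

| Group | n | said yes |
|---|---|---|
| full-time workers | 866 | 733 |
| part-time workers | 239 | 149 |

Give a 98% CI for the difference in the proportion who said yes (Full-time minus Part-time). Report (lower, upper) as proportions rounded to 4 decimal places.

(0.1447, 0.3013)

Sample proportions: 733/866 = 0.8464, 149/239 = 0.6234.
Each SE is √(p̂(1−p̂)/n): √(0.8464·0.1536/866) = 0.01225 and √(0.6234·0.3766/239) = 0.03134.
SE(p̂₁ − p̂₂) = √(SE₁² + SE₂²) = √(0.0001500625 + 0.0009821956) = 0.03365, since the two samples are independent.
At 98% confidence z* = 2.326; margin = 2.326 × 0.03365 = 0.07827.
The difference is 0.8464 − 0.6234 = 0.2230, so the interval is 0.2230 ± 0.07827 = (0.1447, 0.3013).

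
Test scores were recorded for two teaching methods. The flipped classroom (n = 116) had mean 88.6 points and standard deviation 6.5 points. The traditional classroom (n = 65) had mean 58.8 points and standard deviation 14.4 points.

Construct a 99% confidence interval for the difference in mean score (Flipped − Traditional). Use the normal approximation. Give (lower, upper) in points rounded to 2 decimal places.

SE₁ = s₁/√n₁ = 6.5/√116 = 0.6035; SE₂ = 14.4/√65 = 1.7861.
Independent samples, unequal variances: SE_diff = √(SE₁² + SE₂²) = √(0.36421225 + 3.19015321) = 1.8853.
z* = 2.576, so margin of error = 2.576 × 1.8853 = 4.8565.
Difference in means = 88.6 − 58.8 = 29.8000.
29.8000 ± 4.8565 → (24.94, 34.66).

(24.94, 34.66)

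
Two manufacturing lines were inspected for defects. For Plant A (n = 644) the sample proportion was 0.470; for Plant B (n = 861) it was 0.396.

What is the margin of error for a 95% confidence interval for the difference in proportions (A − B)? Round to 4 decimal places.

0.0505

Each SE is √(p̂(1−p̂)/n): √(0.4700·0.5300/644) = 0.01967 and √(0.3960·0.6040/861) = 0.01667.
SE(p̂₁ − p̂₂) = √(SE₁² + SE₂²) = √(0.0003869089 + 0.0002778889) = 0.02578, since the two samples are independent.
At 95% confidence z* = 1.960; margin = 1.960 × 0.02578 = 0.05053.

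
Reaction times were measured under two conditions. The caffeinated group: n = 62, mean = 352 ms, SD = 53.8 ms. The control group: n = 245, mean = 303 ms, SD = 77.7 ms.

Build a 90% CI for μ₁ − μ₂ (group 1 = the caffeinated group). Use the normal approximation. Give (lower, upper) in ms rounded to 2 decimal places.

(35.11, 62.89)

SE₁ = s₁/√n₁ = 53.8/√62 = 6.8326; SE₂ = 77.7/√245 = 4.9641.
Independent samples, unequal variances: SE_diff = √(SE₁² + SE₂²) = √(46.68442276 + 24.64228881) = 8.4455.
z* = 1.645, so margin of error = 1.645 × 8.4455 = 13.8928.
Difference in means = 352 − 303 = 49.0000.
49.0000 ± 13.8928 → (35.11, 62.89).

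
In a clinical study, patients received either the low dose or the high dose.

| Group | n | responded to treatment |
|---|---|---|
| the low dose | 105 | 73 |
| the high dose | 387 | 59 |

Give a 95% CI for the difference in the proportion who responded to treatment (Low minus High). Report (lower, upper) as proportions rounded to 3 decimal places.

Sample proportions: 73/105 = 0.6952, 59/387 = 0.1525.
Each SE is √(p̂(1−p̂)/n): √(0.6952·0.3048/105) = 0.04492 and √(0.1525·0.8475/387) = 0.01827.
SE(p̂₁ − p̂₂) = √(SE₁² + SE₂²) = √(0.0020178064 + 0.0003337929) = 0.04849, since the two samples are independent.
At 95% confidence z* = 1.960; margin = 1.960 × 0.04849 = 0.09504.
The difference is 0.6952 − 0.1525 = 0.5427, so the interval is 0.5427 ± 0.09504 = (0.448, 0.638).

(0.448, 0.638)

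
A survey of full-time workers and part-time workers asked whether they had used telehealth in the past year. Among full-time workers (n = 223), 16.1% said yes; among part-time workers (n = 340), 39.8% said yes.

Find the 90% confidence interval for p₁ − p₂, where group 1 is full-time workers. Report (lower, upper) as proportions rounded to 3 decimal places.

SE₁ = √(p̂₁(1−p̂₁)/n₁) = √(0.1610·0.8390/223) = 0.02461; SE₂ = √(0.3980·0.6020/340) = 0.02655.
Independent samples: SE of the difference = √(SE₁² + SE₂²) = √(0.0006056521 + 0.0007049025) = 0.03620.
z* for 90% confidence is 1.645, so the margin of error is 1.645 × 0.03620 = 0.05955.
Point estimate p̂₁ − p̂₂ = 0.1610 − 0.3980 = -0.2370.
-0.2370 ± 0.05955 → (-0.297, -0.177).

(-0.297, -0.177)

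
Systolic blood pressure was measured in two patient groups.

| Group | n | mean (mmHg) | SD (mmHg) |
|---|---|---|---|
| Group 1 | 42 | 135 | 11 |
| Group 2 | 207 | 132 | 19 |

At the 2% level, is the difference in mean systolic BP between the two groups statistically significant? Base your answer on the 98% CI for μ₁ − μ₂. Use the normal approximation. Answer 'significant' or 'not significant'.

Per-group SEs: s₁/√n₁ = 11/√42 = 1.6973, s₂/√n₂ = 19/√207 = 1.3206.
Unpooled SE of the difference: √(2.88082729 + 1.74398436) = 2.1505.
Margin of error = z* · SE = 2.326 × 2.1505 = 5.0021.
x̄₁ − x̄₂ = 135 − 132 = 3.0000.
CI: 3.0000 ± 5.0021 = (-2.0021, 8.0021).
The interval (-2.0021, 8.0021) contains 0, so the difference is not significant.

not significant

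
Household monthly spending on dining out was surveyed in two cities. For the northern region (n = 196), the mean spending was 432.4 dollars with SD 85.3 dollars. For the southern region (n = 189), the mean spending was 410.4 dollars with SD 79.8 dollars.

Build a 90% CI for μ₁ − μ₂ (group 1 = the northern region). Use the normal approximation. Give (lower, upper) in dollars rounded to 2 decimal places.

SE₁ = s₁/√n₁ = 85.3/√196 = 6.0929; SE₂ = 79.8/√189 = 5.8046.
Independent samples, unequal variances: SE_diff = √(SE₁² + SE₂²) = √(37.12343041 + 33.69338116) = 8.4153.
z* = 1.645, so margin of error = 1.645 × 8.4153 = 13.8432.
Difference in means = 432.4 − 410.4 = 22.0000.
22.0000 ± 13.8432 → (8.16, 35.84).

(8.16, 35.84)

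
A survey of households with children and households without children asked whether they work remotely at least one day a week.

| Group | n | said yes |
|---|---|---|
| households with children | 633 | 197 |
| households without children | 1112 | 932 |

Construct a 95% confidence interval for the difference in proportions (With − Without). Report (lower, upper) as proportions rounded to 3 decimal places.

p̂₁ = 197/633 = 0.3112 and p̂₂ = 932/1112 = 0.8381.
SE₁ = √(p̂₁(1−p̂₁)/n₁) = √(0.3112·0.6888/633) = 0.01840; SE₂ = √(0.8381·0.1619/1112) = 0.01105.
Independent samples: SE of the difference = √(SE₁² + SE₂²) = √(0.00033856 + 0.0001221025) = 0.02146.
z* for 95% confidence is 1.960, so the margin of error is 1.960 × 0.02146 = 0.04206.
Point estimate p̂₁ − p̂₂ = 0.3112 − 0.8381 = -0.5269.
-0.5269 ± 0.04206 → (-0.569, -0.485).

(-0.569, -0.485)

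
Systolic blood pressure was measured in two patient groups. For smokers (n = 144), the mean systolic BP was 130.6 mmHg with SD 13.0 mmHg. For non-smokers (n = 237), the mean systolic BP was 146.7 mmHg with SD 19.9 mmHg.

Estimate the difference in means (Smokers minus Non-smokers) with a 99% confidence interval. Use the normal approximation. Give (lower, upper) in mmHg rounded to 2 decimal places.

SE₁ = s₁/√n₁ = 13.0/√144 = 1.0833; SE₂ = 19.9/√237 = 1.2926.
Independent samples, unequal variances: SE_diff = √(SE₁² + SE₂²) = √(1.17353889 + 1.67081476) = 1.6865.
z* = 2.576, so margin of error = 2.576 × 1.6865 = 4.3444.
Difference in means = 130.6 − 146.7 = -16.1000.
-16.1000 ± 4.3444 → (-20.44, -11.76).

(-20.44, -11.76)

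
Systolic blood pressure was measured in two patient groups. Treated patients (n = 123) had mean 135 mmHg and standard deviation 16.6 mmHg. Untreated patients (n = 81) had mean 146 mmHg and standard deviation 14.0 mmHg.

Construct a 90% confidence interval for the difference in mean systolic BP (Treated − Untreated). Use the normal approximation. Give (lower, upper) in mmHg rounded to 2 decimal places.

(-14.55, -7.45)

Per-group SEs: s₁/√n₁ = 16.6/√123 = 1.4968, s₂/√n₂ = 14.0/√81 = 1.5556.
Unpooled SE of the difference: √(2.24041024 + 2.41989136) = 2.1588.
Margin of error = z* · SE = 1.645 × 2.1588 = 3.5512.
x̄₁ − x̄₂ = 135 − 146 = -11.0000.
CI: -11.0000 ± 3.5512 = (-14.55, -7.45).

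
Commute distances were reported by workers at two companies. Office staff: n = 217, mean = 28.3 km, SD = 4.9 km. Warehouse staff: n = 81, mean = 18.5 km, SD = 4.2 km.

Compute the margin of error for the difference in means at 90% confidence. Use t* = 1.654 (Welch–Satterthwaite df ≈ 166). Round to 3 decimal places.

0.948

Per-group SEs: s₁/√n₁ = 4.9/√217 = 0.3326, s₂/√n₂ = 4.2/√81 = 0.4667.
Unpooled SE of the difference: √(0.11062276 + 0.21780889) = 0.5731.
Margin of error = t* · SE = 1.654 × 0.5731 = 0.9479.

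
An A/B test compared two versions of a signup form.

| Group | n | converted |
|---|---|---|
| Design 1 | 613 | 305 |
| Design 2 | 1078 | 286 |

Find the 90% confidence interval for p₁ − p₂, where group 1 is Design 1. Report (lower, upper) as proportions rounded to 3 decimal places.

(0.192, 0.272)

Sample proportions: 305/613 = 0.4976, 286/1078 = 0.2653.
Each SE is √(p̂(1−p̂)/n): √(0.4976·0.5024/613) = 0.02019 and √(0.2653·0.7347/1078) = 0.01345.
SE(p̂₁ − p̂₂) = √(SE₁² + SE₂²) = √(0.0004076361 + 0.0001809025) = 0.02426, since the two samples are independent.
At 90% confidence z* = 1.645; margin = 1.645 × 0.02426 = 0.03991.
The difference is 0.4976 − 0.2653 = 0.2323, so the interval is 0.2323 ± 0.03991 = (0.192, 0.272).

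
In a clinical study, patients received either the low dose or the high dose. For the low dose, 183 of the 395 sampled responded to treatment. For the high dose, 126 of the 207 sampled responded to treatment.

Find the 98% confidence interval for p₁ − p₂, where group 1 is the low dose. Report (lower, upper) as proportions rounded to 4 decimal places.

First, p̂₁ = 183/395 = 0.4633; p̂₂ = 126/207 = 0.6087.
The two standard errors are √(0.4633×0.5367/395) = 0.02509 and √(0.6087×0.3913/207) = 0.03392.
Because the samples are independent, SE_diff = √(0.02509² + 0.03392²) = 0.04219.
Using z* = 2.326 for 98%, ME = 2.326 × 0.04219 = 0.09813.
p̂₁ − p̂₂ = -0.1454; interval -0.1454 ± 0.09813 gives (-0.2435, -0.0473).

(-0.2435, -0.0473)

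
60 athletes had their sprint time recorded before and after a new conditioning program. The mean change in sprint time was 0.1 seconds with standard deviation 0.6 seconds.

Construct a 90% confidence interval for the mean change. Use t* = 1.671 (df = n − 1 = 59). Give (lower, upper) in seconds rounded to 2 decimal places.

This is a matched-pairs design, so SE = s_d/√n = 0.6/√60 = 0.0775.
Margin = 1.671 × 0.0775 = 0.1295; the interval is 0.1 ± 0.1295 = (-0.03, 0.23).

(-0.03, 0.23)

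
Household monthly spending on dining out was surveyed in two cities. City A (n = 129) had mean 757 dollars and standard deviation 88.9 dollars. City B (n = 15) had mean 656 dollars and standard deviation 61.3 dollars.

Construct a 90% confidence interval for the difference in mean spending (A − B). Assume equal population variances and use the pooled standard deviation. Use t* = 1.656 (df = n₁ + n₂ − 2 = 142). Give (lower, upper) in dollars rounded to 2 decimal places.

s_p = √[((n₁−1)s₁² + (n₂−1)s₂²)/(n₁+n₂−2)] = √[(128·88.9² + 14·61.3²)/142] = 86.5708.
SE = 86.5708·√(1/129 + 1/15) = 23.6163.
With t* = 1.656, margin = 1.656 × 23.6163 = 39.1086.
x̄₁ − x̄₂ = 757 − 656 = 101.0000; interval 101.0000 ± 39.1086 = (61.89, 140.11).

(61.89, 140.11)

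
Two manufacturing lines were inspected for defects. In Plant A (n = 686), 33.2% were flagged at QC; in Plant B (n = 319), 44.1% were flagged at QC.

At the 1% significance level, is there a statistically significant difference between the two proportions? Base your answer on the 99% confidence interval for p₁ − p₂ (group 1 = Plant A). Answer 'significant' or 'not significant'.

The two standard errors are √(0.3320×0.6680/686) = 0.01798 and √(0.4410×0.5590/319) = 0.02780.
Because the samples are independent, SE_diff = √(0.01798² + 0.02780²) = 0.03311.
Using z* = 2.576 for 99%, ME = 2.576 × 0.03311 = 0.08529.
p̂₁ − p̂₂ = -0.1090; interval -0.1090 ± 0.08529 gives (-0.19429, -0.02371).
The interval (-0.19429, -0.02371) does not contain 0, so the difference is significant.

significant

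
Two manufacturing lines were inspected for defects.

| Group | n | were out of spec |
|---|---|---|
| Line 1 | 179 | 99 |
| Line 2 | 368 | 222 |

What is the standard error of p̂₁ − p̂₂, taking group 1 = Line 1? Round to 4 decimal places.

Sample proportions: 99/179 = 0.5531, 222/368 = 0.6033.
Each SE is √(p̂(1−p̂)/n): √(0.5531·0.4469/179) = 0.03716 and √(0.6033·0.3967/368) = 0.02550.
SE(p̂₁ − p̂₂) = √(SE₁² + SE₂²) = √(0.0013808656 + 0.00065025) = 0.04507, since the two samples are independent.

0.0451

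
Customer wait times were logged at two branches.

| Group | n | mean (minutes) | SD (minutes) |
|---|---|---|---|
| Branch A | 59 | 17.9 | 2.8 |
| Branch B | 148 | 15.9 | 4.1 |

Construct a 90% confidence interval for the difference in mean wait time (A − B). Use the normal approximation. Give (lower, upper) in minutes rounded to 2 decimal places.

(1.18, 2.82)

Standard errors of each mean: 2.8/√59 = 0.3645 and 4.1/√148 = 0.3370.
SE(x̄₁ − x̄₂) = √(0.3645² + 0.3370²) = 0.4964 for independent samples with unequal variances.
With z* = 1.645, the margin is 1.645 × 0.4964 = 0.8166.
x̄₁ − x̄₂ = 17.9 − 15.9 = 2.0000; the interval is 2.0000 ± 0.8166 = (1.18, 2.82).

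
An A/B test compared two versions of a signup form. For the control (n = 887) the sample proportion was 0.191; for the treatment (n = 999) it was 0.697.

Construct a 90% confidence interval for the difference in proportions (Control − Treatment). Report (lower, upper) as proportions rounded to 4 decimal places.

(-0.5383, -0.4737)

SE₁ = √(p̂₁(1−p̂₁)/n₁) = √(0.1910·0.8090/887) = 0.01320; SE₂ = √(0.6970·0.3030/999) = 0.01454.
Independent samples: SE of the difference = √(SE₁² + SE₂²) = √(0.00017424 + 0.0002114116) = 0.01964.
z* for 90% confidence is 1.645, so the margin of error is 1.645 × 0.01964 = 0.03231.
Point estimate p̂₁ − p̂₂ = 0.1910 − 0.6970 = -0.5060.
-0.5060 ± 0.03231 → (-0.5383, -0.4737).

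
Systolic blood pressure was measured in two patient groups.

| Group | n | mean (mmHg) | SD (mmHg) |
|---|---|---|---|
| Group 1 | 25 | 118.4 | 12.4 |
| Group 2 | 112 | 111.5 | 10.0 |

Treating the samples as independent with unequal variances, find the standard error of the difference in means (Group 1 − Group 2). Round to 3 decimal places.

SE₁ = s₁/√n₁ = 12.4/√25 = 2.4800; SE₂ = 10.0/√112 = 0.9449.
Independent samples, unequal variances: SE_diff = √(SE₁² + SE₂²) = √(6.1504 + 0.89283601) = 2.6539.

2.654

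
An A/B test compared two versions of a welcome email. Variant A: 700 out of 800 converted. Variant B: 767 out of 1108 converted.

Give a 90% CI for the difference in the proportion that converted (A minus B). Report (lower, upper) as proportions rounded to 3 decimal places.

Sample proportions: 700/800 = 0.8750, 767/1108 = 0.6922.
Each SE is √(p̂(1−p̂)/n): √(0.8750·0.1250/800) = 0.01169 and √(0.6922·0.3078/1108) = 0.01387.
SE(p̂₁ − p̂₂) = √(SE₁² + SE₂²) = √(0.0001366561 + 0.0001923769) = 0.01814, since the two samples are independent.
At 90% confidence z* = 1.645; margin = 1.645 × 0.01814 = 0.02984.
The difference is 0.8750 − 0.6922 = 0.1828, so the interval is 0.1828 ± 0.02984 = (0.153, 0.213).

(0.153, 0.213)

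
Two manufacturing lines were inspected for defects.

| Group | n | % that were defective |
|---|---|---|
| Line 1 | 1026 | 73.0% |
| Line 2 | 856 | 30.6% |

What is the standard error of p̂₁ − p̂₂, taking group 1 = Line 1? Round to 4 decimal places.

SE₁ = √(p̂₁(1−p̂₁)/n₁) = √(0.7300·0.2700/1026) = 0.01386; SE₂ = √(0.3060·0.6940/856) = 0.01575.
Independent samples: SE of the difference = √(SE₁² + SE₂²) = √(0.0001920996 + 0.0002480625) = 0.02098.

0.0210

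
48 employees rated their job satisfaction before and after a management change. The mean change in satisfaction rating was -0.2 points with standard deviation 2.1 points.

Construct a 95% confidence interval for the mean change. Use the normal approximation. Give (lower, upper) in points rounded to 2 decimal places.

(-0.79, 0.39)

Paired design: SE = s_d/√n = 2.1/√48 = 0.3031.
z* = 1.960; margin of error = 1.960 × 0.3031 = 0.5941.
-0.2 ± 0.5941 → (-0.79, 0.39).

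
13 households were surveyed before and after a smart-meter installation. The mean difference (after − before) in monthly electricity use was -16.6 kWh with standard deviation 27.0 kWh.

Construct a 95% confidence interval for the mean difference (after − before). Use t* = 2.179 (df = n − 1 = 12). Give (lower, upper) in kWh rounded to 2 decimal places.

(-32.92, -0.28)

This is a matched-pairs design, so SE = s_d/√n = 27.0/√13 = 7.4885.
Margin = 2.179 × 7.4885 = 16.3174; the interval is -16.6 ± 16.3174 = (-32.92, -0.28).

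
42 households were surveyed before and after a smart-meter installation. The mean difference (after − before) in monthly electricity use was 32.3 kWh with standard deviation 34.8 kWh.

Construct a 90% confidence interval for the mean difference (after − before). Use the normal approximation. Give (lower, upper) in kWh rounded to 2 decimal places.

This is a matched-pairs design, so SE = s_d/√n = 34.8/√42 = 5.3698.
Margin = 1.645 × 5.3698 = 8.8333; the interval is 32.3 ± 8.8333 = (23.47, 41.13).

(23.47, 41.13)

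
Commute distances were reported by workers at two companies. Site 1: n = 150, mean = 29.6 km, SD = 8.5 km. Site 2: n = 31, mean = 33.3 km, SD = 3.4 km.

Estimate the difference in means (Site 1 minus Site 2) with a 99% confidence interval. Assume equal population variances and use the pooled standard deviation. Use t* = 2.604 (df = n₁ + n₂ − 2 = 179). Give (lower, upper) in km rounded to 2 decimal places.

s_p = √[((n₁−1)s₁² + (n₂−1)s₂²)/(n₁+n₂−2)] = √[(149·8.5² + 30·3.4²)/179] = 7.8790.
SE = 7.8790·√(1/150 + 1/31) = 1.5545.
With t* = 2.604, margin = 2.604 × 1.5545 = 4.0479.
x̄₁ − x̄₂ = 29.6 − 33.3 = -3.7000; interval -3.7000 ± 4.0479 = (-7.75, 0.35).

(-7.75, 0.35)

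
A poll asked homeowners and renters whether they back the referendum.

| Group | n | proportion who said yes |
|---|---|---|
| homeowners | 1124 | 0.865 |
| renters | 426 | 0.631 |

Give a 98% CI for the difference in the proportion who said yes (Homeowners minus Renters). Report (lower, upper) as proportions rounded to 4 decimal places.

(0.1747, 0.2933)

The two standard errors are √(0.8650×0.1350/1124) = 0.01019 and √(0.6310×0.3690/426) = 0.02338.
Because the samples are independent, SE_diff = √(0.01019² + 0.02338²) = 0.02550.
Using z* = 2.326 for 98%, ME = 2.326 × 0.02550 = 0.05931.
p̂₁ − p̂₂ = 0.2340; interval 0.2340 ± 0.05931 gives (0.1747, 0.2933).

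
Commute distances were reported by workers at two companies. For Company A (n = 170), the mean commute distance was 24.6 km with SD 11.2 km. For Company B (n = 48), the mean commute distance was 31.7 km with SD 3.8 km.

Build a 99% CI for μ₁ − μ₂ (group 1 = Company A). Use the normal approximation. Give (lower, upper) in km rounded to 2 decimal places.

SE₁ = s₁/√n₁ = 11.2/√170 = 0.8590; SE₂ = 3.8/√48 = 0.5485.
Independent samples, unequal variances: SE_diff = √(SE₁² + SE₂²) = √(0.737881 + 0.30085225) = 1.0192.
z* = 2.576, so margin of error = 2.576 × 1.0192 = 2.6255.
Difference in means = 24.6 − 31.7 = -7.1000.
-7.1000 ± 2.6255 → (-9.73, -4.47).

(-9.73, -4.47)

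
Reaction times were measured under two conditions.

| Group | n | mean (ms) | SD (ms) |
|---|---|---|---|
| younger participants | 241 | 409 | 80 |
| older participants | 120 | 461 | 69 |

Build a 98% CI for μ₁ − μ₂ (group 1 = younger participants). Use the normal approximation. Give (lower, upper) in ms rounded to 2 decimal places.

Per-group SEs: s₁/√n₁ = 80/√241 = 5.1533, s₂/√n₂ = 69/√120 = 6.2988.
Unpooled SE of the difference: √(26.55650089 + 39.67488144) = 8.1383.
Margin of error = z* · SE = 2.326 × 8.1383 = 18.9297.
x̄₁ − x̄₂ = 409 − 461 = -52.0000.
CI: -52.0000 ± 18.9297 = (-70.93, -33.07).

(-70.93, -33.07)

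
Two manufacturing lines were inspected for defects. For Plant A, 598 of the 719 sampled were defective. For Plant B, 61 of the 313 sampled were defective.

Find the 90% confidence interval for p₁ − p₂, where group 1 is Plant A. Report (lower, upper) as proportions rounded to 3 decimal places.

First, p̂₁ = 598/719 = 0.8317; p̂₂ = 61/313 = 0.1949.
The two standard errors are √(0.8317×0.1683/719) = 0.01395 and √(0.1949×0.8051/313) = 0.02239.
Because the samples are independent, SE_diff = √(0.01395² + 0.02239²) = 0.02638.
Using z* = 1.645 for 90%, ME = 1.645 × 0.02638 = 0.04340.
p̂₁ − p̂₂ = 0.6368; interval 0.6368 ± 0.04340 gives (0.593, 0.680).

(0.593, 0.680)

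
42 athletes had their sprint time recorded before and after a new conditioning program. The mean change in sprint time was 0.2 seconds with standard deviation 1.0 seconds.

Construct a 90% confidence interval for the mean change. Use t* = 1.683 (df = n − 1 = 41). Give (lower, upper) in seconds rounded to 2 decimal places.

Paired design: SE = s_d/√n = 1.0/√42 = 0.1543.
t* = 1.683; margin of error = 1.683 × 0.1543 = 0.2597.
0.2 ± 0.2597 → (-0.06, 0.46).

(-0.06, 0.46)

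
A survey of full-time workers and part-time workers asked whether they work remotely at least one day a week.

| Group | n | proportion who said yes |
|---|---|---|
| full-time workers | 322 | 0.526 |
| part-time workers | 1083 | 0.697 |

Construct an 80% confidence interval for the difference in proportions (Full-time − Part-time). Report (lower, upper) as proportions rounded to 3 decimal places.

(-0.211, -0.131)

Each SE is √(p̂(1−p̂)/n): √(0.5260·0.4740/322) = 0.02783 and √(0.6970·0.3030/1083) = 0.01396.
SE(p̂₁ − p̂₂) = √(SE₁² + SE₂²) = √(0.0007745089 + 0.0001948816) = 0.03114, since the two samples are independent.
At 80% confidence z* = 1.282; margin = 1.282 × 0.03114 = 0.03992.
The difference is 0.5260 − 0.6970 = -0.1710, so the interval is -0.1710 ± 0.03992 = (-0.211, -0.131).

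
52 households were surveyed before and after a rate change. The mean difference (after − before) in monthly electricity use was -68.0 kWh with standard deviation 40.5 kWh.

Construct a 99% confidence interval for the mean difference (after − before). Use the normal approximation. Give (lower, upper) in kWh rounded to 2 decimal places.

Paired design: SE = s_d/√n = 40.5/√52 = 5.6163.
z* = 2.576; margin of error = 2.576 × 5.6163 = 14.4676.
-68.0 ± 14.4676 → (-82.47, -53.53).

(-82.47, -53.53)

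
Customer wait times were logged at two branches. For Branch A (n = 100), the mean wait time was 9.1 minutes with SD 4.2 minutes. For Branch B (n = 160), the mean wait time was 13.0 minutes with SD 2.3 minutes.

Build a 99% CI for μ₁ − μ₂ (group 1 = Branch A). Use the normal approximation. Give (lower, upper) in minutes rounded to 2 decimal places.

(-5.08, -2.72)

SE₁ = s₁/√n₁ = 4.2/√100 = 0.4200; SE₂ = 2.3/√160 = 0.1818.
Independent samples, unequal variances: SE_diff = √(SE₁² + SE₂²) = √(0.1764 + 0.03305124) = 0.4577.
z* = 2.576, so margin of error = 2.576 × 0.4577 = 1.1790.
Difference in means = 9.1 − 13.0 = -3.9000.
-3.9000 ± 1.1790 → (-5.08, -2.72).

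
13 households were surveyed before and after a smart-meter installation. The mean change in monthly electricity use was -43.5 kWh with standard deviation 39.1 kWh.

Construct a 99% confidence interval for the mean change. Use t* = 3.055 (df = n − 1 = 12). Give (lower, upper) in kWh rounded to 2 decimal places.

This is a matched-pairs design, so SE = s_d/√n = 39.1/√13 = 10.8444.
Margin = 3.055 × 10.8444 = 33.1296; the interval is -43.5 ± 33.1296 = (-76.63, -10.37).

(-76.63, -10.37)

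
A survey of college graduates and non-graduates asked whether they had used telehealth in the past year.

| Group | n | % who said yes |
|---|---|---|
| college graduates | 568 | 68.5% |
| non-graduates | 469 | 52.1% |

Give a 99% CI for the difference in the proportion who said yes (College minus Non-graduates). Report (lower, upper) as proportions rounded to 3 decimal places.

(0.086, 0.242)

SE₁ = √(p̂₁(1−p̂₁)/n₁) = √(0.6850·0.3150/568) = 0.01949; SE₂ = √(0.5210·0.4790/469) = 0.02307.
Independent samples: SE of the difference = √(SE₁² + SE₂²) = √(0.0003798601 + 0.0005322249) = 0.03020.
z* for 99% confidence is 2.576, so the margin of error is 2.576 × 0.03020 = 0.07780.
Point estimate p̂₁ − p̂₂ = 0.6850 − 0.5210 = 0.1640.
0.1640 ± 0.07780 → (0.086, 0.242).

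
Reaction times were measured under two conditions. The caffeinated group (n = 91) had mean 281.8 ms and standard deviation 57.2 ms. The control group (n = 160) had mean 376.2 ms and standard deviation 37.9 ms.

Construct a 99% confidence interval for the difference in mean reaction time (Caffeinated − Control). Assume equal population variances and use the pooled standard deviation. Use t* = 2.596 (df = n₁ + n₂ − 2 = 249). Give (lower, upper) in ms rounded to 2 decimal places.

s_p = √[((n₁−1)s₁² + (n₂−1)s₂²)/(n₁+n₂−2)] = √[(90·57.2² + 159·37.9²)/249] = 45.8238.
SE = 45.8238·√(1/91 + 1/160) = 6.0165.
With t* = 2.596, margin = 2.596 × 6.0165 = 15.6188.
x̄₁ − x̄₂ = 281.8 − 376.2 = -94.4000; interval -94.4000 ± 15.6188 = (-110.02, -78.78).

(-110.02, -78.78)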